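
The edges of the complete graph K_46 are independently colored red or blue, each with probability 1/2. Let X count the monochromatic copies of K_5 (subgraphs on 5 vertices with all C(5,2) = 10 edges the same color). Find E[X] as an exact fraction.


Let X = Σ_S X_S over the C(46, 5) = 1370754 subsets S of size 5, where X_S = 1 if the K_5 on S is monochromatic.
For a fixed S, the K_5 on S has C(5, 2) = 10 edges. P[all 10 edges red] = (1/2)^10, and likewise for blue, so P[monochromatic] = 2·(1/2)^10 = 2^{1 − 10} = 1/512.
Summing: E[X] = C(46, 5) · 2^{1 − 10} = 1370754 · 1/512 = 685377/256.
Numerically: E[X] ≈ 2677.25391.

E[X] = C(46,5)·2^(1−C(5,2)) = 685377/256 ≈ 2677.25391.


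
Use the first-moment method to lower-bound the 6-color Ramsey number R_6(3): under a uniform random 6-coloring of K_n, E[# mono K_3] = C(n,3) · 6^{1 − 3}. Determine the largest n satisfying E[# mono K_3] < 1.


We need C(n, 3) · 6^{1 − 3} < 1, i.e. C(n, 3) < 6^{3 − 1} = 36.
Check values of n near the boundary:
  n = 6: C(6, 3) = 20; 20 < 36? YES
  n = 7: C(7, 3) = 35; 35 < 36? YES
  n = 8: C(8, 3) = 56; 56 < 36? NO
The largest n with C(n, 3) < 36 is n = 7 (where E[X] = 35/36 ≈ 0.972). Hence R_6(3) > 7, i.e. R_6(3) ≥ 8.

Largest n = 7; hence R_6(3) > 7.


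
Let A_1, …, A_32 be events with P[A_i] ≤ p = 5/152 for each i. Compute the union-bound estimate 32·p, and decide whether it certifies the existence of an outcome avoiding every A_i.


Union bound: P[∪_{i=1}^{32} A_i] ≤ Σ_i P[A_i] ≤ 32·p = 32·(5/152) = 20/19.
Numerically: 20/19 ≈ 1.052632.
Is 20/19 < 1? NO.
Since the bound 20/19 is ≥ 1, the union bound is uninformative here; it does NOT by itself certify existence.

32·p = 20/19 ≈ 1.052632; existence NOT certified by the union bound.


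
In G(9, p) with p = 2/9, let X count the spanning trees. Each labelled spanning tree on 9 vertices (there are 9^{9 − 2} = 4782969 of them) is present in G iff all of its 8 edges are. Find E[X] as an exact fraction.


K_9 has 9^{9 − 2} = 4782969 labelled spanning trees.
For each such spanning tree H, let X_H = 1 if all 8 edges of H are present in G. Then P[X_H = 1] = p^{8} = (2/9)^{8} = 256/43046721.
By linearity of expectation: E[X] = Σ_H E[X_H] = 4782969 · p^{8} = 4782969 · 256/43046721 = 256/9.
Numerically: E[X] ≈ 28.4.

E[X] = 4782969 · (2/9)^{8} = 256/9 ≈ 28.4.


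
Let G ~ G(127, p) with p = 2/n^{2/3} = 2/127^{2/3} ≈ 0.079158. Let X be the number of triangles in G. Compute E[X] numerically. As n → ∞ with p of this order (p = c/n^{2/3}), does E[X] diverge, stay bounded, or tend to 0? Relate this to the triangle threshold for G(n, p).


Number of potential triangles: C(127, 3) = 333375.
Each occurs with probability p³ ≈ (0.079158)³ ≈ 4.9600099e-04.
By linearity: E[X] = C(127, 3)·p³ ≈ 333375 · 4.9600099e-04 ≈ 165.35433.
Since α = 2/3 < 1, p = c/n^{2/3} ≫ 1/n is above the triangle threshold p ~ 1/n. Asymptotically E[X] ~ (c³/6)·n^{3(1−α)} = (2³/6)·n^{1} → ∞; triangles are abundant w.h.p.

E[X] ≈ 165.35433; in regime p = Θ(1/n^{2/3}) E[X] diverges (above the triangle threshold p ~ 1/n).


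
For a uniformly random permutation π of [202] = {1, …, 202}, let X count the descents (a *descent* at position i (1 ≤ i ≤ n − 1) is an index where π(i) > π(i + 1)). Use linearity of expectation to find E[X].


Write X = Σ X_I over i = 1, …, 201, with X_I the indicator of one descent.
There are 201 indicators.
For each fixed i, the pair (π(i), π(i+1)) is a uniformly random ordered pair of distinct values from {1, …, 202}; by symmetry P[π(i) > π(i+1)] = 1/2.
By linearity: E[X] = 201 · (1/2) = (202 − 1) · (1/2) = 201/2 ≈ 100.500000.

E[X] = 201/2 = 100.500000.


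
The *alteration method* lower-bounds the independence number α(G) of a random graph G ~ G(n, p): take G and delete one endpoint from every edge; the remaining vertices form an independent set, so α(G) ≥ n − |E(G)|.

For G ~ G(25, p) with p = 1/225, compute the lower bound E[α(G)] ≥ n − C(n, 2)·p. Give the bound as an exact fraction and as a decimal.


E[|E(G)|] = C(25, 2)·p = 300 · (1/225) = 4/3.
E[α(G)] ≥ n − E[|E(G)|] = 25 − 4/3 = 71/3.
Numerically: ≈ 23.66667.
(This is only a lower bound; the true E[α(G)] may be larger.)

E[α(G)] ≥ 71/3 ≈ 23.66667.


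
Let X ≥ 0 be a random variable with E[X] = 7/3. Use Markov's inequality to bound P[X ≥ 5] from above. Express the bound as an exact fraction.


μ = E[X] = 7/3, a = 5.
Markov: P[X ≥ 5] ≤ μ/a = (7/3)/5 = 7/15.
Numerically: ≈ 0.466667.
(Since a = 5 > μ = 2.333333, the bound 7/15 is < 1 and informative.)

P[X ≥ 5] ≤ 7/15 ≈ 0.466667.


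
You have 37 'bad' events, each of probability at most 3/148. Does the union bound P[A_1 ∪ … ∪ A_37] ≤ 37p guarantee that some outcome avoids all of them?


Union bound: P[∪_{i=1}^{37} A_i] ≤ Σ_i P[A_i] ≤ 37·p = 37·(3/148) = 3/4.
Numerically: 3/4 ≈ 0.750.
Is 3/4 < 1? YES.
Since P[∪ A_i] ≤ 3/4 < 1, the complement has P[∩ A_i^c] ≥ 1 − 3/4 = 1/4 > 0, so some outcome avoids every A_i.

37·p = 3/4 ≈ 0.750; existence CERTIFIED by the union bound.


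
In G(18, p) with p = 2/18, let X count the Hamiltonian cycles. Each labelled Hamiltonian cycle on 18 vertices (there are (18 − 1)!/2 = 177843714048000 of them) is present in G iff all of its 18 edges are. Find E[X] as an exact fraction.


K_18 has (18 − 1)!/2 = 177843714048000 labelled Hamiltonian cycles.
For each such Hamiltonian cycle H, let X_H = 1 if all 18 edges of H are present in G. Then P[X_H = 1] = p^{18} = (1/9)^{18} = 1/150094635296999121.
By linearity of expectation: E[X] = Σ_H E[X_H] = 177843714048000 · p^{18} = 177843714048000 · 1/150094635296999121 = 243955712000/205891132094649.
Numerically: E[X] ≈ 0.001185.

E[X] = 177843714048000 · (1/9)^{18} = 243955712000/205891132094649 ≈ 0.001185.


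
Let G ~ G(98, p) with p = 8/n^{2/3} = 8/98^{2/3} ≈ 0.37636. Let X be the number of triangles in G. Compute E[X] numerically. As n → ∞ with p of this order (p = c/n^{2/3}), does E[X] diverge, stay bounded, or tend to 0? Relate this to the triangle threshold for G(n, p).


Number of potential triangles: C(98, 3) = 152096.
Each occurs with probability p³ ≈ (0.37636)³ ≈ 5.3311120e-02.
By linearity: E[X] = C(98, 3)·p³ ≈ 152096 · 5.3311120e-02 ≈ 8108.40816.
Since α = 2/3 < 1, p = c/n^{2/3} ≫ 1/n is above the triangle threshold p ~ 1/n. Asymptotically E[X] ~ (c³/6)·n^{3(1−α)} = (8³/6)·n^{1} → ∞; triangles are abundant w.h.p.

E[X] ≈ 8108.40816; in regime p = Θ(1/n^{2/3}) E[X] diverges (above the triangle threshold p ~ 1/n).


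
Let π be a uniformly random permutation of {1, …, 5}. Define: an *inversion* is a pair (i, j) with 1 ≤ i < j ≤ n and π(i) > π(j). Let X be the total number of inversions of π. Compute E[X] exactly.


Write X = Σ X_I over the C(5, 2) = 10 pairs i < j, with X_I the indicator of one inversion.
There are 10 indicators.
For each fixed pair i < j, the values π(i) and π(j) are two distinct elements of {1, …, 5} in uniformly random order; by symmetry P[π(i) > π(j)] = 1/2.
By linearity: E[X] = 10 · (1/2) = C(5, 2) · (1/2) = 10/2 = 5 ≈ 5.000000.

E[X] = 5 = 5.000000.


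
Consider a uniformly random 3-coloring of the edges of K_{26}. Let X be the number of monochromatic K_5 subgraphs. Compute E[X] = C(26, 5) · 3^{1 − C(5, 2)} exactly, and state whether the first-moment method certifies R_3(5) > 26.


E[X] = C(26, 5) · 3^{1 − 10} = 65780 · 3^{−9} = 65780/19683.
As a reduced fraction: E[X] = 65780/19683 ≈ 3.34197.
Is E[X] < 1? NO.
Since E[X] ≥ 1, the first-moment bound is inconclusive at n = 26; it does NOT by itself certify R_3(5) > 26.

E[X] = 65780/19683 ≈ 3.34197; E[X] ≥ 1; first-moment method inconclusive here.


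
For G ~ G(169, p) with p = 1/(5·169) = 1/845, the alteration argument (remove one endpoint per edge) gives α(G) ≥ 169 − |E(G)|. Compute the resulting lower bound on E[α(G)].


E[|E(G)|] = C(169, 2)·p = 14196 · (1/845) = 84/5.
E[α(G)] ≥ n − E[|E(G)|] = 169 − 84/5 = 761/5.
Numerically: ≈ 152.200000.
(This is only a lower bound; the true E[α(G)] may be larger.)

E[α(G)] ≥ 761/5 ≈ 152.200000.


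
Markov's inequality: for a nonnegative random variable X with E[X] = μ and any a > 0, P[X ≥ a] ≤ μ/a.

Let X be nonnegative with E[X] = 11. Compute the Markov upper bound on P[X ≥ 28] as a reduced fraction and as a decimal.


μ = E[X] = 11, a = 28.
Markov: P[X ≥ 28] ≤ μ/a = (11)/28 = 11/28.
Numerically: ≈ 0.392857.
(Since a = 28 > μ = 11.000000, the bound 11/28 is < 1 and informative.)

P[X ≥ 28] ≤ 11/28 ≈ 0.392857.


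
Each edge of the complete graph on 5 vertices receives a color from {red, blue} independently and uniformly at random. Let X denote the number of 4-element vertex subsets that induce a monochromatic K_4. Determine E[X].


Let X = Σ_S X_S over the C(5, 4) = 5 subsets S of size 4, where X_S = 1 if the K_4 on S is monochromatic.
For a fixed S, the K_4 on S has C(4, 2) = 6 edges. P[all 6 edges red] = (1/2)^6, and likewise for blue, so P[monochromatic] = 2·(1/2)^6 = 2^{1 − 6} = 1/32.
By linearity of expectation: E[X] = C(5, 4) · 2^{1 − 6} = 5 · 1/32 = 5/32.
Numerically: E[X] ≈ 0.156250.

E[X] = C(5,4)·2^(1−C(4,2)) = 5/32 ≈ 0.156250.


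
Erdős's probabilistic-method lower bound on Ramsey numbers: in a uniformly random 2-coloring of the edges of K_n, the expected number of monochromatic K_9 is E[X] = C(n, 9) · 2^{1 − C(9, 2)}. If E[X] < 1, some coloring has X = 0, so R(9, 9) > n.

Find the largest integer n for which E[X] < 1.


We need C(n, 9) · 2^{1 − 36} < 1, i.e. C(n, 9) < 2^{36 − 1} = 34359738368.
Check values of n near the boundary:
  n = 59: C(59, 9) = 12565671261; 12565671261 < 34359738368? YES
  n = 60: C(60, 9) = 14783142660; 14783142660 < 34359738368? YES
  n = 61: C(61, 9) = 17341763505; 17341763505 < 34359738368? YES
  n = 62: C(62, 9) = 20286591270; 20286591270 < 34359738368? YES
  n = 63: C(63, 9) = 23667689815; 23667689815 < 34359738368? YES
  n = 64: C(64, 9) = 27540584512; 27540584512 < 34359738368? YES
  n = 65: C(65, 9) = 31966749880; 31966749880 < 34359738368? YES
  n = 66: C(66, 9) = 37014131440; 37014131440 < 34359738368? NO
  n = 67: C(67, 9) = 42757703560; 42757703560 < 34359738368? NO
The largest n with C(n, 9) < 34359738368 is n = 65 (where E[X] = 3995843735/4294967296 ≈ 0.930). Hence R(9, 9) > 65, i.e. R(9, 9) ≥ 66.

Largest n = 65; hence R(9, 9) > 65.


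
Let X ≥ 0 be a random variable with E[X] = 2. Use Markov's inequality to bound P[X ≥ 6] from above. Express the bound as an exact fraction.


μ = E[X] = 2, a = 6.
Markov: P[X ≥ 6] ≤ μ/a = (2)/6 = 1/3.
Numerically: ≈ 0.333.
(Since a = 6 > μ = 2.000, the bound 1/3 is < 1 and informative.)

P[X ≥ 6] ≤ 1/3 ≈ 0.333.


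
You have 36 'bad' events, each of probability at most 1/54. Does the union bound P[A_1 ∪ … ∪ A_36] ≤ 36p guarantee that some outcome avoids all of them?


Union bound: P[∪_{i=1}^{36} A_i] ≤ Σ_i P[A_i] ≤ 36·p = 36·(1/54) = 2/3.
Numerically: 2/3 ≈ 0.66667.
Is 2/3 < 1? YES.
Since P[∪ A_i] ≤ 2/3 < 1, the complement has P[∩ A_i^c] ≥ 1 − 2/3 = 1/3 > 0, so some outcome avoids every A_i.

36·p = 2/3 ≈ 0.66667; existence CERTIFIED by the union bound.


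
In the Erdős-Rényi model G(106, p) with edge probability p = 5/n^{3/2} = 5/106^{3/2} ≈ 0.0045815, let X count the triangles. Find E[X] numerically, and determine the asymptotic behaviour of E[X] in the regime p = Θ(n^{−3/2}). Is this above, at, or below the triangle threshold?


Number of potential triangles: C(106, 3) = 192920.
Each occurs with probability p³ ≈ (0.0045815)³ ≈ 9.6168672e-08.
By linearity: E[X] = C(106, 3)·p³ ≈ 192920 · 9.6168672e-08 ≈ 0.01855.
Since α = 3/2 > 1, p = c/n^{3/2} = o(1/n) is below the triangle threshold p ~ 1/n. Asymptotically E[X] ~ (c³/6)·n^{3(1−α)} = (5³/6)·n^{-1.5} → 0, so by Markov's inequality G has no triangles w.h.p.

E[X] ≈ 0.01855; in regime p = Θ(1/n^{3/2}) E[X] tends to 0 (below the triangle threshold p ~ 1/n).


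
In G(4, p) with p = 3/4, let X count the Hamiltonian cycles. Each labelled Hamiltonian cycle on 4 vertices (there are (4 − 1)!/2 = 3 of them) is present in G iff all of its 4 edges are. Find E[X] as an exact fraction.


K_4 has (4 − 1)!/2 = 3 labelled Hamiltonian cycles.
For each such Hamiltonian cycle H, let X_H = 1 if all 4 edges of H are present in G. Then P[X_H = 1] = p^{4} = (3/4)^{4} = 81/256.
Summing the indicators: E[X] = Σ_H E[X_H] = 3 · p^{4} = 3 · 81/256 = 243/256.
Numerically: E[X] ≈ 0.949219.

E[X] = 3 · (3/4)^{4} = 243/256 ≈ 0.949219.


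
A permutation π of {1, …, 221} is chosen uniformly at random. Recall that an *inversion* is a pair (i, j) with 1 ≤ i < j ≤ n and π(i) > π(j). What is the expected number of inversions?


Write X = Σ X_I over the C(221, 2) = 24310 pairs i < j, with X_I the indicator of one inversion.
There are 24310 indicators.
For each fixed pair i < j, the values π(i) and π(j) are two distinct elements of {1, …, 221} in uniformly random order; by symmetry P[π(i) > π(j)] = 1/2.
By linearity: E[X] = 24310 · (1/2) = C(221, 2) · (1/2) = 24310/2 = 12155 ≈ 12155.000000.

E[X] = 12155 = 12155.000000.


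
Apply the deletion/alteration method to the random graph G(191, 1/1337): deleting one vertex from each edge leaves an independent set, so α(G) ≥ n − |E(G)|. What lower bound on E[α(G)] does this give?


E[|E(G)|] = C(191, 2)·p = 18145 · (1/1337) = 95/7.
E[α(G)] ≥ n − E[|E(G)|] = 191 − 95/7 = 1242/7.
Numerically: ≈ 177.42857.
(This is only a lower bound; the true E[α(G)] may be larger.)

E[α(G)] ≥ 1242/7 ≈ 177.42857.


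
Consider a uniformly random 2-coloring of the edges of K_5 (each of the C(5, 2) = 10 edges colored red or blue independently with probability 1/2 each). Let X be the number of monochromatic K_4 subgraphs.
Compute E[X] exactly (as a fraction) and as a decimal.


Let X = Σ_S X_S over the C(5, 4) = 5 subsets S of size 4, where X_S = 1 if the K_4 on S is monochromatic.
For a fixed S, the K_4 on S has C(4, 2) = 6 edges. P[all 6 edges red] = (1/2)^6, and likewise for blue, so P[monochromatic] = 2·(1/2)^6 = 2^{1 − 6} = 1/32.
By linearity: E[X] = C(5, 4) · 2^{1 − 6} = 5 · 1/32 = 5/32.
Numerically: E[X] ≈ 0.156250.

E[X] = C(5,4)·2^(1−C(4,2)) = 5/32 ≈ 0.156250.


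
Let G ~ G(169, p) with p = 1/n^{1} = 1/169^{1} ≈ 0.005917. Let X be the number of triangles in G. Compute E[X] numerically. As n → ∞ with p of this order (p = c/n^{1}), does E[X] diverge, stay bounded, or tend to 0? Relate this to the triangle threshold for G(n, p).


Number of potential triangles: C(169, 3) = 790244.
Each occurs with probability p³ ≈ (0.005917)³ ≈ 2.071762e-07.
By linearity: E[X] = C(169, 3)·p³ ≈ 790244 · 2.071762e-07 ≈ 0.1637.
Here α = 1, so p = 1/n is exactly at the triangle threshold p ~ 1/n. Asymptotically E[X] → c³/6 = 1³/6 = 1/6 ≈ 0.1667, a bounded constant. In this regime the triangle count is asymptotically Poisson(c³/6).

E[X] ≈ 0.1637; in regime p = Θ(1/n^{1}) E[X] stays bounded (at the triangle threshold p ~ 1/n).


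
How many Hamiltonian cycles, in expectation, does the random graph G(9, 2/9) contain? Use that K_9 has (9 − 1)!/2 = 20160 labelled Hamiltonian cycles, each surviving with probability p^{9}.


K_9 has (9 − 1)!/2 = 20160 labelled Hamiltonian cycles.
For each such Hamiltonian cycle H, let X_H = 1 if all 9 edges of H are present in G. Then P[X_H = 1] = p^{9} = (2/9)^{9} = 512/387420489.
By linearity of expectation: E[X] = Σ_H E[X_H] = 20160 · p^{9} = 20160 · 512/387420489 = 1146880/43046721.
Numerically: E[X] ≈ 0.026643.

E[X] = 20160 · (2/9)^{9} = 1146880/43046721 ≈ 0.026643.


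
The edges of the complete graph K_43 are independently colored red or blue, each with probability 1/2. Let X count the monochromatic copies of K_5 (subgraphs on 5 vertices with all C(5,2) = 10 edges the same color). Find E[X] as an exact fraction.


Let X = Σ_S X_S over the C(43, 5) = 962598 subsets S of size 5, where X_S = 1 if the K_5 on S is monochromatic.
For a fixed S, the K_5 on S has C(5, 2) = 10 edges. P[all 10 edges red] = (1/2)^10, and likewise for blue, so P[monochromatic] = 2·(1/2)^10 = 2^{1 − 10} = 1/512.
Summing: E[X] = C(43, 5) · 2^{1 − 10} = 962598 · 1/512 = 481299/256.
Numerically: E[X] ≈ 1880.074.

E[X] = C(43,5)·2^(1−C(5,2)) = 481299/256 ≈ 1880.074.


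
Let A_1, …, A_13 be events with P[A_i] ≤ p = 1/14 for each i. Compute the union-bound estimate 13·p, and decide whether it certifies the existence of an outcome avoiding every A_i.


Union bound: P[∪_{i=1}^{13} A_i] ≤ Σ_i P[A_i] ≤ 13·p = 13·(1/14) = 13/14.
Numerically: 13/14 ≈ 0.928571.
Is 13/14 < 1? YES.
Since P[∪ A_i] ≤ 13/14 < 1, the complement has P[∩ A_i^c] ≥ 1 − 13/14 = 1/14 > 0, so some outcome avoids every A_i.

13·p = 13/14 ≈ 0.928571; existence CERTIFIED by the union bound.


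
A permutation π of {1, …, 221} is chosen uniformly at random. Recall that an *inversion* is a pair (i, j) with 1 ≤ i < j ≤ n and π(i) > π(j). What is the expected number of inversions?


Write X = Σ X_I over the C(221, 2) = 24310 pairs i < j, with X_I the indicator of one inversion.
There are 24310 indicators.
For each fixed pair i < j, the values π(i) and π(j) are two distinct elements of {1, …, 221} in uniformly random order; by symmetry P[π(i) > π(j)] = 1/2.
By linearity: E[X] = 24310 · (1/2) = C(221, 2) · (1/2) = 24310/2 = 12155 ≈ 12155.000.

E[X] = 12155 = 12155.000.


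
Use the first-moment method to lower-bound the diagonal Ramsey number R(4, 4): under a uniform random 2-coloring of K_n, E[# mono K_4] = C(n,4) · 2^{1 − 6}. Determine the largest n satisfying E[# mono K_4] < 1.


We need C(n, 4) · 2^{1 − 6} < 1, i.e. C(n, 4) < 2^{6 − 1} = 32.
Check values of n near the boundary:
  n = 5: C(5, 4) = 5; 5 < 32? YES
  n = 6: C(6, 4) = 15; 15 < 32? YES
  n = 7: C(7, 4) = 35; 35 < 32? NO
  n = 8: C(8, 4) = 70; 70 < 32? NO
  n = 9: C(9, 4) = 126; 126 < 32? NO
The largest n with C(n, 4) < 32 is n = 6 (where E[X] = 15/32 ≈ 0.46875). Hence R(4, 4) > 6, i.e. R(4, 4) ≥ 7.

Largest n = 6; hence R(4, 4) > 6.


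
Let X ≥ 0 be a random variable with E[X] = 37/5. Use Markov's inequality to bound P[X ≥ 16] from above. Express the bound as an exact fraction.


μ = E[X] = 37/5, a = 16.
Markov: P[X ≥ 16] ≤ μ/a = (37/5)/16 = 37/80.
Numerically: ≈ 0.46250.
(Since a = 16 > μ = 7.40000, the bound 37/80 is < 1 and informative.)

P[X ≥ 16] ≤ 37/80 ≈ 0.46250.


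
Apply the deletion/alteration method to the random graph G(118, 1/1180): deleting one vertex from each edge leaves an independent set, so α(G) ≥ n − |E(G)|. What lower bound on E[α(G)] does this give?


E[|E(G)|] = C(118, 2)·p = 6903 · (1/1180) = 117/20.
E[α(G)] ≥ n − E[|E(G)|] = 118 − 117/20 = 2243/20.
Numerically: ≈ 112.15000.
(This is only a lower bound; the true E[α(G)] may be larger.)

E[α(G)] ≥ 2243/20 ≈ 112.15000.


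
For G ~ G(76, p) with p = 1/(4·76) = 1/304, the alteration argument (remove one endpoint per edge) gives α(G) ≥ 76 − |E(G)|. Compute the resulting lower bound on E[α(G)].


E[|E(G)|] = C(76, 2)·p = 2850 · (1/304) = 75/8.
E[α(G)] ≥ n − E[|E(G)|] = 76 − 75/8 = 533/8.
Numerically: ≈ 66.625.
(This is only a lower bound; the true E[α(G)] may be larger.)

E[α(G)] ≥ 533/8 ≈ 66.625.


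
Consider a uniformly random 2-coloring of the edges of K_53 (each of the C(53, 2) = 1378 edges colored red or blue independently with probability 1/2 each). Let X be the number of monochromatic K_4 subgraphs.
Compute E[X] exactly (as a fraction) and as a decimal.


Let X = Σ_S X_S over the C(53, 4) = 292825 subsets S of size 4, where X_S = 1 if the K_4 on S is monochromatic.
For a fixed S, the K_4 on S has C(4, 2) = 6 edges. P[all 6 edges red] = (1/2)^6, and likewise for blue, so P[monochromatic] = 2·(1/2)^6 = 2^{1 − 6} = 1/32.
By linearity: E[X] = C(53, 4) · 2^{1 − 6} = 292825 · 1/32 = 292825/32.
Numerically: E[X] ≈ 9150.7812.

E[X] = C(53,4)·2^(1−C(4,2)) = 292825/32 ≈ 9150.7812.


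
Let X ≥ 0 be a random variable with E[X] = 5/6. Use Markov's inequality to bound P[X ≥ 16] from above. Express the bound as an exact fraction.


μ = E[X] = 5/6, a = 16.
Markov: P[X ≥ 16] ≤ μ/a = (5/6)/16 = 5/96.
Numerically: ≈ 0.05208.
(Since a = 16 > μ = 0.83333, the bound 5/96 is < 1 and informative.)

P[X ≥ 16] ≤ 5/96 ≈ 0.05208.


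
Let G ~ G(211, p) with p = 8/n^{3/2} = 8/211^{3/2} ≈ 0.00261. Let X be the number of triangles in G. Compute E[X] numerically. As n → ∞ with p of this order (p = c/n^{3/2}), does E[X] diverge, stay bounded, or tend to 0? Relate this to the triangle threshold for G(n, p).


Number of potential triangles: C(211, 3) = 1543465.
Each occurs with probability p³ ≈ (0.00261)³ ≈ 1.778275e-08.
By linearity: E[X] = C(211, 3)·p³ ≈ 1543465 · 1.778275e-08 ≈ 0.0274.
Since α = 3/2 > 1, p = c/n^{3/2} = o(1/n) is below the triangle threshold p ~ 1/n. Asymptotically E[X] ~ (c³/6)·n^{3(1−α)} = (8³/6)·n^{-1.5} → 0, so by Markov's inequality G has no triangles w.h.p.

E[X] ≈ 0.0274; in regime p = Θ(1/n^{3/2}) E[X] tends to 0 (below the triangle threshold p ~ 1/n).


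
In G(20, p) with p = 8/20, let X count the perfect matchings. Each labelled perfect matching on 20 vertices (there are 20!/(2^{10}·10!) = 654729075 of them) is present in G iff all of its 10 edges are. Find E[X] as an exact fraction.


K_20 has 20!/(2^{10}·10!) = 654729075 labelled perfect matchings.
For each such perfect matching H, let X_H = 1 if all 10 edges of H are present in G. Then P[X_H = 1] = p^{10} = (2/5)^{10} = 1024/9765625.
Summing the indicators: E[X] = Σ_H E[X_H] = 654729075 · p^{10} = 654729075 · 1024/9765625 = 26817702912/390625.
Numerically: E[X] ≈ 68653.3.

E[X] = 654729075 · (2/5)^{10} = 26817702912/390625 ≈ 68653.3.


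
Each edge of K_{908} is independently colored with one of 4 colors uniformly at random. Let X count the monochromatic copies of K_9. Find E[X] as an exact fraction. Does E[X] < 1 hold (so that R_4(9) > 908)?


E[X] = C(908, 9) · 4^{1 − 36} = 1111058428637338083100 · 4^{−35} = 1111058428637338083100/1180591620717411303424.
As a reduced fraction: E[X] = 277764607159334520775/295147905179352825856 ≈ 0.9411.
Is E[X] < 1? YES.
Since E[X] < 1, there exists a 4-coloring of K_{908} with no monochromatic K_9; hence R_4(9) > 908.

E[X] = 277764607159334520775/295147905179352825856 ≈ 0.9411; E[X] < 1, so R_4(9) > 908.


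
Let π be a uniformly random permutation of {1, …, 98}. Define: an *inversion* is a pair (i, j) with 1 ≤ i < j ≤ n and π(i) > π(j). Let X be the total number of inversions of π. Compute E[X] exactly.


Write X = Σ X_I over the C(98, 2) = 4753 pairs i < j, with X_I the indicator of one inversion.
There are 4753 indicators.
For each fixed pair i < j, the values π(i) and π(j) are two distinct elements of {1, …, 98} in uniformly random order; by symmetry P[π(i) > π(j)] = 1/2.
By linearity: E[X] = 4753 · (1/2) = C(98, 2) · (1/2) = 4753/2 = 4753/2 ≈ 2376.5000.

E[X] = 4753/2 = 2376.5000.


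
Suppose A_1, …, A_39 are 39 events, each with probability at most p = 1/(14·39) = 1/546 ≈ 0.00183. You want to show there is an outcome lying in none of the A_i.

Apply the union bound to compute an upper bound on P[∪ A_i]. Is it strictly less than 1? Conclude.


Union bound: P[∪_{i=1}^{39} A_i] ≤ Σ_i P[A_i] ≤ 39·p = 39·(1/546) = 1/14.
Numerically: 1/14 ≈ 0.07143.
Is 1/14 < 1? YES.
Since P[∪ A_i] ≤ 1/14 < 1, the complement has P[∩ A_i^c] ≥ 1 − 1/14 = 13/14 > 0, so some outcome avoids every A_i.

39·p = 1/14 ≈ 0.07143; existence CERTIFIED by the union bound.


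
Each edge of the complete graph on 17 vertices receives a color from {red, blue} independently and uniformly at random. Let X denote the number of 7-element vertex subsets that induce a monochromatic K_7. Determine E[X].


Let X = Σ_S X_S over the C(17, 7) = 19448 subsets S of size 7, where X_S = 1 if the K_7 on S is monochromatic.
For a fixed S, the K_7 on S has C(7, 2) = 21 edges. P[all 21 edges red] = (1/2)^21, and likewise for blue, so P[monochromatic] = 2·(1/2)^21 = 2^{1 − 21} = 1/1048576.
By linearity of expectation: E[X] = C(17, 7) · 2^{1 − 21} = 19448 · 1/1048576 = 2431/131072.
Numerically: E[X] ≈ 0.01855.

E[X] = C(17,7)·2^(1−C(7,2)) = 2431/131072 ≈ 0.01855.


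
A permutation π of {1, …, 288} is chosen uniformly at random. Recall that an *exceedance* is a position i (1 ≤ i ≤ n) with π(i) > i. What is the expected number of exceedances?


Write X = Σ_{i=1}^{288} X_i, where X_i = 1_{π(i) > i}.
For each fixed i, π(i) is uniform over {1, …, 288} (marginal of a uniform permutation), so P[π(i) > i] = (n − i)/n. Summing: Σ_{i=1}^{288} (n − i)/n = (0 + 1 + … + 287)/288 = 288(288 − 1)/(2·288) = (288 − 1)/2.
Hence E[X] = Σ_{i=1}^{288} (288 − i)/288 = 287/2 ≈ 143.500000.

E[X] = 287/2 = 143.500000.


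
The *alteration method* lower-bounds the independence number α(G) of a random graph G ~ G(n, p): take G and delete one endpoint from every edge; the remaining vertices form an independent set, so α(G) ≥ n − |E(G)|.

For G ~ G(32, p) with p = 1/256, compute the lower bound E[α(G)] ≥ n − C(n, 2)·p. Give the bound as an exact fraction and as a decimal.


E[|E(G)|] = C(32, 2)·p = 496 · (1/256) = 31/16.
E[α(G)] ≥ n − E[|E(G)|] = 32 − 31/16 = 481/16.
Numerically: ≈ 30.0625.
(This is only a lower bound; the true E[α(G)] may be larger.)

E[α(G)] ≥ 481/16 ≈ 30.0625.


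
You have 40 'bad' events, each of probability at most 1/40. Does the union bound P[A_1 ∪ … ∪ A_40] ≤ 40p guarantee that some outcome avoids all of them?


Union bound: P[∪_{i=1}^{40} A_i] ≤ Σ_i P[A_i] ≤ 40·p = 40·(1/40) = 1.
Numerically: 1 ≈ 1.000000.
Is 1 < 1? NO.
Since the bound 1 is ≥ 1, the union bound is uninformative here; it does NOT by itself certify existence.

40·p = 1 ≈ 1.000000; existence NOT certified by the union bound.


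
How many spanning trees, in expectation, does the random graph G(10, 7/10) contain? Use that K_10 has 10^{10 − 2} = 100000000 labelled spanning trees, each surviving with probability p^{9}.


K_10 has 10^{10 − 2} = 100000000 labelled spanning trees.
For each such spanning tree H, let X_H = 1 if all 9 edges of H are present in G. Then P[X_H = 1] = p^{9} = (7/10)^{9} = 40353607/1000000000.
By linearity: E[X] = Σ_H E[X_H] = 100000000 · p^{9} = 100000000 · 40353607/1000000000 = 40353607/10.
Numerically: E[X] ≈ 4.0354e+06.

E[X] = 100000000 · (7/10)^{9} = 40353607/10 ≈ 4.0354e+06.


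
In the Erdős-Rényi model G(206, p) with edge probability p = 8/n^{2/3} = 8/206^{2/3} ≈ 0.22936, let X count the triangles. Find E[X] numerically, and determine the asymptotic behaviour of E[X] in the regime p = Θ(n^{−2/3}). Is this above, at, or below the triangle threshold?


Number of potential triangles: C(206, 3) = 1435820.
Each occurs with probability p³ ≈ (0.22936)³ ≈ 1.2065228e-02.
By linearity: E[X] = C(206, 3)·p³ ≈ 1435820 · 1.2065228e-02 ≈ 17323.49515.
Since α = 2/3 < 1, p = c/n^{2/3} ≫ 1/n is above the triangle threshold p ~ 1/n. Asymptotically E[X] ~ (c³/6)·n^{3(1−α)} = (8³/6)·n^{1} → ∞; triangles are abundant w.h.p.

E[X] ≈ 17323.49515; in regime p = Θ(1/n^{2/3}) E[X] diverges (above the triangle threshold p ~ 1/n).


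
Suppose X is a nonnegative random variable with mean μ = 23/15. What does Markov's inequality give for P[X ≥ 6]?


μ = E[X] = 23/15, a = 6.
Markov: P[X ≥ 6] ≤ μ/a = (23/15)/6 = 23/90.
Numerically: ≈ 0.255556.
(Since a = 6 > μ = 1.533333, the bound 23/90 is < 1 and informative.)

P[X ≥ 6] ≤ 23/90 ≈ 0.255556.


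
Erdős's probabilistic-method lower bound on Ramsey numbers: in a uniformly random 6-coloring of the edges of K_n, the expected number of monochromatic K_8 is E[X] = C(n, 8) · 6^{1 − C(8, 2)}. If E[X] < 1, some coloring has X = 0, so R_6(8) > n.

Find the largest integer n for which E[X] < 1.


We need C(n, 8) · 6^{1 − 28} < 1, i.e. C(n, 8) < 6^{28 − 1} = 1023490369077469249536.
Check values of n near the boundary:
  n = 1591: C(1591, 8) = 1000427749141189953870; 1000427749141189953870 < 1023490369077469249536? YES
  n = 1592: C(1592, 8) = 1005480414540892933435; 1005480414540892933435 < 1023490369077469249536? YES
  n = 1593: C(1593, 8) = 1010555394551193970323; 1010555394551193970323 < 1023490369077469249536? YES
  n = 1594: C(1594, 8) = 1015652773590544255167; 1015652773590544255167 < 1023490369077469249536? YES
  n = 1595: C(1595, 8) = 1020772636343363633895; 1020772636343363633895 < 1023490369077469249536? YES
  n = 1596: C(1596, 8) = 1025915067760710553965; 1025915067760710553965 < 1023490369077469249536? NO
The largest n with C(n, 8) < 1023490369077469249536 is n = 1595 (where E[X] = 113419181815929292655/113721152119718805504 ≈ 0.9973). Hence R_6(8) > 1595, i.e. R_6(8) ≥ 1596.

Largest n = 1595; hence R_6(8) > 1595.


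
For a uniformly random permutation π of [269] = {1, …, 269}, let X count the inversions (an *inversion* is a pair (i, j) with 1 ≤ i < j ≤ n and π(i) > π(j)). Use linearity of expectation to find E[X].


Write X = Σ X_I over the C(269, 2) = 36046 pairs i < j, with X_I the indicator of one inversion.
There are 36046 indicators.
For each fixed pair i < j, the values π(i) and π(j) are two distinct elements of {1, …, 269} in uniformly random order; by symmetry P[π(i) > π(j)] = 1/2.
By linearity: E[X] = 36046 · (1/2) = C(269, 2) · (1/2) = 36046/2 = 18023 ≈ 18023.000000.

E[X] = 18023 = 18023.000000.


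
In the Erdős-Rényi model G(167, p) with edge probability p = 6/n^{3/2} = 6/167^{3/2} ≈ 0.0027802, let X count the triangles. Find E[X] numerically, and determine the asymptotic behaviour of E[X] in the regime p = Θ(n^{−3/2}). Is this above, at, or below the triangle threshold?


Number of potential triangles: C(167, 3) = 762355.
Each occurs with probability p³ ≈ (0.0027802)³ ≈ 2.14896643e-08.
By linearity: E[X] = C(167, 3)·p³ ≈ 762355 · 2.14896643e-08 ≈ 0.016383.
Since α = 3/2 > 1, p = c/n^{3/2} = o(1/n) is below the triangle threshold p ~ 1/n. Asymptotically E[X] ~ (c³/6)·n^{3(1−α)} = (6³/6)·n^{-1.5} → 0, so by Markov's inequality G has no triangles w.h.p.

E[X] ≈ 0.016383; in regime p = Θ(1/n^{3/2}) E[X] tends to 0 (below the triangle threshold p ~ 1/n).


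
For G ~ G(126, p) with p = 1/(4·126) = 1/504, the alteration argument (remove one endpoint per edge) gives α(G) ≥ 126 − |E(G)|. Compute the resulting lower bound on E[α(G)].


E[|E(G)|] = C(126, 2)·p = 7875 · (1/504) = 125/8.
E[α(G)] ≥ n − E[|E(G)|] = 126 − 125/8 = 883/8.
Numerically: ≈ 110.375.
(This is only a lower bound; the true E[α(G)] may be larger.)

E[α(G)] ≥ 883/8 ≈ 110.375.


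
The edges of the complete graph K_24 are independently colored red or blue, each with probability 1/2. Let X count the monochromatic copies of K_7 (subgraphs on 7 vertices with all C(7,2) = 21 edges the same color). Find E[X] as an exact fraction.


Let X = Σ_S X_S over the C(24, 7) = 346104 subsets S of size 7, where X_S = 1 if the K_7 on S is monochromatic.
For a fixed S, the K_7 on S has C(7, 2) = 21 edges. P[all 21 edges red] = (1/2)^21, and likewise for blue, so P[monochromatic] = 2·(1/2)^21 = 2^{1 − 21} = 1/1048576.
By linearity: E[X] = C(24, 7) · 2^{1 − 21} = 346104 · 1/1048576 = 43263/131072.
Numerically: E[X] ≈ 0.330070.

E[X] = C(24,7)·2^(1−C(7,2)) = 43263/131072 ≈ 0.330070.


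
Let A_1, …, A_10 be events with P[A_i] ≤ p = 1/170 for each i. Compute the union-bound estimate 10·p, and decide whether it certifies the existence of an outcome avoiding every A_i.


Union bound: P[∪_{i=1}^{10} A_i] ≤ Σ_i P[A_i] ≤ 10·p = 10·(1/170) = 1/17.
Numerically: 1/17 ≈ 0.05882.
Is 1/17 < 1? YES.
Since P[∪ A_i] ≤ 1/17 < 1, the complement has P[∩ A_i^c] ≥ 1 − 1/17 = 16/17 > 0, so some outcome avoids every A_i.

10·p = 1/17 ≈ 0.05882; existence CERTIFIED by the union bound.


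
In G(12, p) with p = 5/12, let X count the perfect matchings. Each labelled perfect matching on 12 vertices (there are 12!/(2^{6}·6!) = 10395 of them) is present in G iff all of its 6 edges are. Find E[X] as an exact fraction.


K_12 has 12!/(2^{6}·6!) = 10395 labelled perfect matchings.
For each such perfect matching H, let X_H = 1 if all 6 edges of H are present in G. Then P[X_H = 1] = p^{6} = (5/12)^{6} = 15625/2985984.
By linearity: E[X] = Σ_H E[X_H] = 10395 · p^{6} = 10395 · 15625/2985984 = 6015625/110592.
Numerically: E[X] ≈ 54.4.

E[X] = 10395 · (5/12)^{6} = 6015625/110592 ≈ 54.4.


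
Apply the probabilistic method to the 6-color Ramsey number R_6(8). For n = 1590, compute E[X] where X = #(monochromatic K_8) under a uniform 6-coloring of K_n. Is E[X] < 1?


E[X] = C(1590, 8) · 6^{1 − 28} = 995397314198933813310 · 6^{−27} = 995397314198933813310/1023490369077469249536.
As a reduced fraction: E[X] = 55299850788829656295/56860576059859402752 ≈ 0.972552.
Is E[X] < 1? YES.
Since E[X] < 1, there exists a 6-coloring of K_{1590} with no monochromatic K_8; hence R_6(8) > 1590.

E[X] = 55299850788829656295/56860576059859402752 ≈ 0.972552; E[X] < 1, so R_6(8) > 1590.


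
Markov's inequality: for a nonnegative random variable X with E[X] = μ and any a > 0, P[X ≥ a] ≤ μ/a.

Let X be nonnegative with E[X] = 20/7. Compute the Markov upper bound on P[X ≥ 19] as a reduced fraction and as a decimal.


μ = E[X] = 20/7, a = 19.
Markov: P[X ≥ 19] ≤ μ/a = (20/7)/19 = 20/133.
Numerically: ≈ 0.15038.
(Since a = 19 > μ = 2.85714, the bound 20/133 is < 1 and informative.)

P[X ≥ 19] ≤ 20/133 ≈ 0.15038.


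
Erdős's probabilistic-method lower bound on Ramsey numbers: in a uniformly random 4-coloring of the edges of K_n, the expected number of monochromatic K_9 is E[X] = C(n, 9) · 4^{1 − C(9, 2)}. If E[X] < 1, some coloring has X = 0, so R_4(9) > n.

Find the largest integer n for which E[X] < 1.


We need C(n, 9) · 4^{1 − 36} < 1, i.e. C(n, 9) < 4^{36 − 1} = 1180591620717411303424.
Check values of n near the boundary:
  n = 912: C(912, 9) = 1156095740032081475120; 1156095740032081475120 < 1180591620717411303424? YES
  n = 913: C(913, 9) = 1167605542753639808390; 1167605542753639808390 < 1180591620717411303424? YES
  n = 914: C(914, 9) = 1179217089587653905932; 1179217089587653905932 < 1180591620717411303424? YES
  n = 915: C(915, 9) = 1190931166636537885130; 1190931166636537885130 < 1180591620717411303424? NO
  n = 916: C(916, 9) = 1202748565202942340440; 1202748565202942340440 < 1180591620717411303424? NO
  n = 917: C(917, 9) = 1214670081818390006810; 1214670081818390006810 < 1180591620717411303424? NO
The largest n with C(n, 9) < 1180591620717411303424 is n = 914 (where E[X] = 294804272396913476483/295147905179352825856 ≈ 0.9988). Hence R_4(9) > 914, i.e. R_4(9) ≥ 915.

Largest n = 914; hence R_4(9) > 914.


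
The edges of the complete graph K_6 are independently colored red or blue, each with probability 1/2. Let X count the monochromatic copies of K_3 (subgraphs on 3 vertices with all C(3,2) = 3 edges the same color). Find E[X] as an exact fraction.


Let X = Σ_S X_S over the C(6, 3) = 20 subsets S of size 3, where X_S = 1 if the K_3 on S is monochromatic.
For a fixed S, the K_3 on S has C(3, 2) = 3 edges. P[all 3 edges red] = (1/2)^3, and likewise for blue, so P[monochromatic] = 2·(1/2)^3 = 2^{1 − 3} = 1/4.
Summing: E[X] = C(6, 3) · 2^{1 − 3} = 20 · 1/4 = 5.
Numerically: E[X] ≈ 5.000.

E[X] = C(6,3)·2^(1−C(3,2)) = 5 ≈ 5.000.


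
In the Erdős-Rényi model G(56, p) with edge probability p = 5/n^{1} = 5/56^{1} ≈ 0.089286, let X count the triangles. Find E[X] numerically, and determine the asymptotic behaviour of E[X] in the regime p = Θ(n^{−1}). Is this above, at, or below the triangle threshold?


Number of potential triangles: C(56, 3) = 27720.
Each occurs with probability p³ ≈ (0.089286)³ ≈ 7.1178025e-04.
By linearity: E[X] = C(56, 3)·p³ ≈ 27720 · 7.1178025e-04 ≈ 19.73055.
Here α = 1, so p = 5/n is exactly at the triangle threshold p ~ 1/n. Asymptotically E[X] → c³/6 = 5³/6 = 125/6 ≈ 20.83333, a bounded constant. In this regime the triangle count is asymptotically Poisson(c³/6).

E[X] ≈ 19.73055; in regime p = Θ(1/n^{1}) E[X] stays bounded (at the triangle threshold p ~ 1/n).


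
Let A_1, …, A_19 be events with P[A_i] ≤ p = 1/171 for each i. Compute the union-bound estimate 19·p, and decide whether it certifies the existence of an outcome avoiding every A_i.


Union bound: P[∪_{i=1}^{19} A_i] ≤ Σ_i P[A_i] ≤ 19·p = 19·(1/171) = 1/9.
Numerically: 1/9 ≈ 0.1111.
Is 1/9 < 1? YES.
Since P[∪ A_i] ≤ 1/9 < 1, the complement has P[∩ A_i^c] ≥ 1 − 1/9 = 8/9 > 0, so some outcome avoids every A_i.

19·p = 1/9 ≈ 0.1111; existence CERTIFIED by the union bound.


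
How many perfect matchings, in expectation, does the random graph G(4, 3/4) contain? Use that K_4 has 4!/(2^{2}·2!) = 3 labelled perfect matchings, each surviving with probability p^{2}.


K_4 has 4!/(2^{2}·2!) = 3 labelled perfect matchings.
For each such perfect matching H, let X_H = 1 if all 2 edges of H are present in G. Then P[X_H = 1] = p^{2} = (3/4)^{2} = 9/16.
By linearity of expectation: E[X] = Σ_H E[X_H] = 3 · p^{2} = 3 · 9/16 = 27/16.
Numerically: E[X] ≈ 1.6875.

E[X] = 3 · (3/4)^{2} = 27/16 ≈ 1.6875.


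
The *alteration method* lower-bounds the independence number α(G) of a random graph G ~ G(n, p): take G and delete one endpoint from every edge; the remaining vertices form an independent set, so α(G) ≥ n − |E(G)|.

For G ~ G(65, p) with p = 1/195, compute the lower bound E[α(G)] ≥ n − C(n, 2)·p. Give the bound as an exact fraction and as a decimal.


E[|E(G)|] = C(65, 2)·p = 2080 · (1/195) = 32/3.
E[α(G)] ≥ n − E[|E(G)|] = 65 − 32/3 = 163/3.
Numerically: ≈ 54.333.
(This is only a lower bound; the true E[α(G)] may be larger.)

E[α(G)] ≥ 163/3 ≈ 54.333.


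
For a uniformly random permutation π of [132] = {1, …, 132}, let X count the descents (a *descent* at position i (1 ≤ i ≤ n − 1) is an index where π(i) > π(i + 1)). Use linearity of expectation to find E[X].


Write X = Σ X_I over i = 1, …, 131, with X_I the indicator of one descent.
There are 131 indicators.
For each fixed i, the pair (π(i), π(i+1)) is a uniformly random ordered pair of distinct values from {1, …, 132}; by symmetry P[π(i) > π(i+1)] = 1/2.
By linearity: E[X] = 131 · (1/2) = (132 − 1) · (1/2) = 131/2 ≈ 65.5000.

E[X] = 131/2 = 65.5000.


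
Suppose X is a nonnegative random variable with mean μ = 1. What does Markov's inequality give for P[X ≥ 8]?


μ = E[X] = 1, a = 8.
Markov: P[X ≥ 8] ≤ μ/a = (1)/8 = 1/8.
Numerically: ≈ 0.12500.
(Since a = 8 > μ = 1.00000, the bound 1/8 is < 1 and informative.)

P[X ≥ 8] ≤ 1/8 ≈ 0.12500.


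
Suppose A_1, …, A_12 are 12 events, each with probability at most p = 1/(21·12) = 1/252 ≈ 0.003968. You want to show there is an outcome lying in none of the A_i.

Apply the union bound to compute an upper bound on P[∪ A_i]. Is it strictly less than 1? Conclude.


Union bound: P[∪_{i=1}^{12} A_i] ≤ Σ_i P[A_i] ≤ 12·p = 12·(1/252) = 1/21.
Numerically: 1/21 ≈ 0.047619.
Is 1/21 < 1? YES.
Since P[∪ A_i] ≤ 1/21 < 1, the complement has P[∩ A_i^c] ≥ 1 − 1/21 = 20/21 > 0, so some outcome avoids every A_i.

12·p = 1/21 ≈ 0.047619; existence CERTIFIED by the union bound.


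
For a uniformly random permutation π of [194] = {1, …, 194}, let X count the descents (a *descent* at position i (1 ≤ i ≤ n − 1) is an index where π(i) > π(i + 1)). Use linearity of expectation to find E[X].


Write X = Σ X_I over i = 1, …, 193, with X_I the indicator of one descent.
There are 193 indicators.
For each fixed i, the pair (π(i), π(i+1)) is a uniformly random ordered pair of distinct values from {1, …, 194}; by symmetry P[π(i) > π(i+1)] = 1/2.
By linearity: E[X] = 193 · (1/2) = (194 − 1) · (1/2) = 193/2 ≈ 96.500000.

E[X] = 193/2 = 96.500000.
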